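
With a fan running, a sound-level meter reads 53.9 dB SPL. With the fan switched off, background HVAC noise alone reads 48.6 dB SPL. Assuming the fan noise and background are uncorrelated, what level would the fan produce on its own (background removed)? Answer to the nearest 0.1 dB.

52.4 dB SPL

Background correction is a power subtraction:
L_src = 10·log₁₀(10^(53.9/10) − 10^(48.6/10)) = 10·log₁₀(173000) = 52.4 dB SPL.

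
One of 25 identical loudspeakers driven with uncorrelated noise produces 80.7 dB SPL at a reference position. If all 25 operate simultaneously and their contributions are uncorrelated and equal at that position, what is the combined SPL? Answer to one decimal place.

94.7 dB SPL

25 equal incoherent sources raise the level by 10·log₁₀(25) = 13.98 dB.
L_total = 80.7 + 13.98 = 94.7 dB SPL.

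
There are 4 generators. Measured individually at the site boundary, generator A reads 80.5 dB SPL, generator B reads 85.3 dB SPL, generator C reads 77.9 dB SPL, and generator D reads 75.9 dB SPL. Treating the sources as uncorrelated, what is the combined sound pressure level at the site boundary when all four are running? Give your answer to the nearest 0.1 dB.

Incoherent sources sum as intensities:
L_total = 10·log₁₀(10^(80.5/10) + 10^(85.3/10) + 10^(77.9/10) + 10^(75.9/10)) = 10·log₁₀(551600000) = 87.4 dB SPL.

87.4 dB SPL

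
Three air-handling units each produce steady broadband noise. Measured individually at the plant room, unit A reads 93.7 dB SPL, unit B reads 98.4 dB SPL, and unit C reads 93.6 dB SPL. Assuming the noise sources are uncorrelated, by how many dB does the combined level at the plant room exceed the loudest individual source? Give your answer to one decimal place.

Uncorrelated sources add in intensity (power), not in dB.
L_total = 10·log₁₀(10^(93.7/10) + 10^(98.4/10) + 10^(93.6/10)) = 100.63 dB SPL.
Excess over the loudest (98.4 dB): 100.63 − 98.4 = 2.2 dB.

2.2 dB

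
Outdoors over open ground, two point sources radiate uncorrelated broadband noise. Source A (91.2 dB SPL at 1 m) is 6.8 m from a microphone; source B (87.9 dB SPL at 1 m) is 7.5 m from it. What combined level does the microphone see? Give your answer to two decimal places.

At the listener: L_A = 91.2 − 20·log₁₀(6.8) = 74.550 dB; L_B = 87.9 − 20·log₁₀(7.5) = 70.399 dB.
Combined: 10·log₁₀(10^(74.550/10)+10^(70.399/10)) = 75.96 dB SPL.

75.96 dB SPL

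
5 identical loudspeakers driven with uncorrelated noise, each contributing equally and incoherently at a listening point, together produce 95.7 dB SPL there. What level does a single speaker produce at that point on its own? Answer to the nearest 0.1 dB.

88.7 dB SPL

5 equal incoherent sources add 10·log₁₀(5) = 6.99 dB over one source.
L_one = 95.7 − 6.99 = 88.7 dB SPL.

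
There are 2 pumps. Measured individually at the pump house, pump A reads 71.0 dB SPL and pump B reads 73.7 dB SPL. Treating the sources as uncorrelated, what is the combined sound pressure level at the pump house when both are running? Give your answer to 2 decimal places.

75.57 dB SPL

Incoherent sources sum as intensities:
L_total = 10·log₁₀(10^(71.0/10) + 10^(73.7/10)) = 10·log₁₀(36030000) = 75.57 dB SPL.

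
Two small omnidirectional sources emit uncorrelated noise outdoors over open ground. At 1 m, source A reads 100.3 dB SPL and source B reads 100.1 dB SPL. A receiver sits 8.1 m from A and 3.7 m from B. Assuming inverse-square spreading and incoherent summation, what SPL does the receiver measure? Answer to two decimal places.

89.59 dB SPL

At the listener: L_A = 100.3 − 20·log₁₀(8.1) = 82.130 dB; L_B = 100.1 − 20·log₁₀(3.7) = 88.736 dB.
Combined: 10·log₁₀(10^(82.130/10)+10^(88.736/10)) = 89.59 dB SPL.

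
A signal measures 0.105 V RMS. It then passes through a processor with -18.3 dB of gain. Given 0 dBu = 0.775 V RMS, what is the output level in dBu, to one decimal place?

-35.7 dBu

Input level: 20·log₁₀(0.105/0.775) = -17.36 dBu.
Output: -17.36 − 18.3 = -35.7 dBu.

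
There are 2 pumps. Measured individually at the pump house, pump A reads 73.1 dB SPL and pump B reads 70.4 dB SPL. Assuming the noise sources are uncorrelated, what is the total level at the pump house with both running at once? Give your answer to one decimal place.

Uncorrelated sources add in intensity (power), not in dB.
L_total = 10·log₁₀(10^(73.1/10) + 10^(70.4/10)) = 10·log₁₀(31380000) = 75.0 dB SPL.

75.0 dB SPL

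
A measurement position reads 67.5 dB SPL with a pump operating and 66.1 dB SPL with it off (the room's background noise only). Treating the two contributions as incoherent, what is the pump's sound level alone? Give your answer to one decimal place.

61.9 dB SPL

Background correction is a power subtraction:
L_src = 10·log₁₀(10^(67.5/10) − 10^(66.1/10)) = 10·log₁₀(1550000) = 61.9 dB SPL.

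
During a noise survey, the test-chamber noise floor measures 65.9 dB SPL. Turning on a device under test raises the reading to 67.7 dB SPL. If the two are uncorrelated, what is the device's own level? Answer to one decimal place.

Subtract intensities: L_src = 10·log₁₀(10^(L_total/10) − 10^(L_bg/10)).
L_src = 10·log₁₀(10^(67.7/10) − 10^(65.9/10)) = 10·log₁₀(1998000) = 63.0 dB SPL.

63.0 dB SPL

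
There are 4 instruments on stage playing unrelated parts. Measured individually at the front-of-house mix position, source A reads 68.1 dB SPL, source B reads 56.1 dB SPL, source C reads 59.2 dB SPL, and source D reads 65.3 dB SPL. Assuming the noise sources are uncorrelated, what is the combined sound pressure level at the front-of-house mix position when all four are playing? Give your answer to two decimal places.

70.45 dB SPL

Uncorrelated sources add in intensity (power), not in dB.
L_total = 10·log₁₀(10^(68.1/10) + 10^(56.1/10) + 10^(59.2/10) + 10^(65.3/10)) = 10·log₁₀(11080000) = 70.45 dB SPL.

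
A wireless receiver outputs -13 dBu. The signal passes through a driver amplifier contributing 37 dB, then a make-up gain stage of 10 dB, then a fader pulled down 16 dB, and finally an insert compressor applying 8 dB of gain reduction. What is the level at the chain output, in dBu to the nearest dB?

Gain stages sum in dB:
-13 + 37 + 10 − 16 − 8 = +10 dBu.

+10 dBu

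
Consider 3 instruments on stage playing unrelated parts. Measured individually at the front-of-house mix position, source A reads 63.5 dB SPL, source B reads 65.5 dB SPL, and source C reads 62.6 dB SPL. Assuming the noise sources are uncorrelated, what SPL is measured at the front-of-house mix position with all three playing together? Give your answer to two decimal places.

Incoherent sources sum as intensities:
L_total = 10·log₁₀(10^(63.5/10) + 10^(65.5/10) + 10^(62.6/10)) = 10·log₁₀(7607000) = 68.81 dB SPL.

68.81 dB SPL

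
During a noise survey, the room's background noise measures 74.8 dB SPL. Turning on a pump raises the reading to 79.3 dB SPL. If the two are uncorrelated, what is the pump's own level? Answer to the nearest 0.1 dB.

77.4 dB SPL

Remove the background by subtracting linear intensities:
L_src = 10·log₁₀(10^(79.3/10) − 10^(74.8/10)) = 10·log₁₀(54910000) = 77.4 dB SPL.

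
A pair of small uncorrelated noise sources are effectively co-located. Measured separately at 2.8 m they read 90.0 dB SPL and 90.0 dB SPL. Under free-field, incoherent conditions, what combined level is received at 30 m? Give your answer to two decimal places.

Combined at 2.8 m: 10·log₁₀(10^(90.0/10)+10^(90.0/10)) = 93.010 dB SPL.
Then apply −20·log₁₀(30/2.8) = -20.599 dB → 72.41 dB SPL.

72.41 dB SPL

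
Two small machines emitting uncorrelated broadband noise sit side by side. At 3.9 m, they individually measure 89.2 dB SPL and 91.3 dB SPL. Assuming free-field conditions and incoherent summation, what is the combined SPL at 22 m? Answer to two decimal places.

78.36 dB SPL

Combined at 3.9 m: 10·log₁₀(10^(89.2/10)+10^(91.3/10)) = 93.386 dB SPL.
Then apply −20·log₁₀(22/3.9) = -15.027 dB → 78.36 dB SPL.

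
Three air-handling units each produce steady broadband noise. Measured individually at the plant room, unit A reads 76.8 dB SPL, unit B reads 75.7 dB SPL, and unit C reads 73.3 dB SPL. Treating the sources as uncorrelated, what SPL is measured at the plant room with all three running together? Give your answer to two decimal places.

80.27 dB SPL

Uncorrelated sources add in intensity (power), not in dB.
L_total = 10·log₁₀(10^(76.8/10) + 10^(75.7/10) + 10^(73.3/10)) = 10·log₁₀(106400000) = 80.27 dB SPL.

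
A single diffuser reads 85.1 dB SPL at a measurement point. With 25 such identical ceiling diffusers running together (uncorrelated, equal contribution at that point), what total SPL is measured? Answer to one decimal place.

99.1 dB SPL

25 equal incoherent sources raise the level by 10·log₁₀(25) = 13.98 dB.
L_total = 85.1 + 13.98 = 99.1 dB SPL.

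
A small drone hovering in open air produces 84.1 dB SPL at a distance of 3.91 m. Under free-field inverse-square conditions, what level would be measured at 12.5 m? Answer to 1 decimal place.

Inverse-square spreading gives ΔL = −20·log₁₀(d₂/d₁).
ΔL = −20·log₁₀(12.5/3.91) = -10.09 dB, so L₂ = 84.1 + (-10.09) = 74.0 dB SPL.

74.0 dB SPL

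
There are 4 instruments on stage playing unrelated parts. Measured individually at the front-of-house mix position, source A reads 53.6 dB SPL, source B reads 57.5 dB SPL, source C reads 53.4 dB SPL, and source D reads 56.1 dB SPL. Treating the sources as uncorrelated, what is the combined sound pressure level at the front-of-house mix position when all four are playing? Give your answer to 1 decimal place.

61.5 dB SPL

Uncorrelated sources add in intensity (power), not in dB.
L_total = 10·log₁₀(10^(53.6/10) + 10^(57.5/10) + 10^(53.4/10) + 10^(56.1/10)) = 10·log₁₀(1418000) = 61.5 dB SPL.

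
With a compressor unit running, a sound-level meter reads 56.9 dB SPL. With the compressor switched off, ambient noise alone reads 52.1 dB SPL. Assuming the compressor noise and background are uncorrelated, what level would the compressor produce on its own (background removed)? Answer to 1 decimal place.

55.2 dB SPL

Remove the background by subtracting linear intensities:
L_src = 10·log₁₀(10^(56.9/10) − 10^(52.1/10)) = 10·log₁₀(327600) = 55.2 dB SPL.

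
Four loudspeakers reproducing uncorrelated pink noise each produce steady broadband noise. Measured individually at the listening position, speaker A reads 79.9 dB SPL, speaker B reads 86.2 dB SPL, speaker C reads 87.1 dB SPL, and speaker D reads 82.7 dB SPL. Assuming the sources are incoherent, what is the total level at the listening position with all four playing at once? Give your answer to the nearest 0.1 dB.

Incoherent sources sum as intensities:
L_total = 10·log₁₀(10^(79.9/10) + 10^(86.2/10) + 10^(87.1/10) + 10^(82.7/10)) = 10·log₁₀(1214000000) = 90.8 dB SPL.

90.8 dB SPL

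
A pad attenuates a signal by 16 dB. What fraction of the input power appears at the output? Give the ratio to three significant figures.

0.0251

Power ratio = 10^(dB/10).
10^(-16/10) = 10^(-1.600) = 0.0251.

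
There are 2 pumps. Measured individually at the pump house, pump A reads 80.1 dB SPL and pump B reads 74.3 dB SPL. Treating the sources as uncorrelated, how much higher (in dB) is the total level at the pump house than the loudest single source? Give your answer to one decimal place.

Add the sources as powers (linear), then convert back to dB:
L_total = 10·log₁₀(10^(80.1/10) + 10^(74.3/10)) = 81.11 dB SPL.
Excess over the loudest (80.1 dB): 81.11 − 80.1 = 1.0 dB.

1.0 dB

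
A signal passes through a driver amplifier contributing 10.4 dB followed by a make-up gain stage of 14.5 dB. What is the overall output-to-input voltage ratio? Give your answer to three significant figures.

Net gain = 10.4 + 14.5 = 24.9 dB.
Voltage ratio = 10^(24.9/20) = 17.6.

17.6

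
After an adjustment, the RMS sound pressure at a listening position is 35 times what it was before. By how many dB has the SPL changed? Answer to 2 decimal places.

30.88 dB

Sound pressure is an amplitude quantity: ΔL = 20·log₁₀(p₂/p₁).
20·log₁₀(35) = 30.88 dB.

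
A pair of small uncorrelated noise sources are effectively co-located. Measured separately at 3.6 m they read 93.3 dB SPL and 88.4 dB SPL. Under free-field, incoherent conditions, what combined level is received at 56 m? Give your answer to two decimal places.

Combined at 3.6 m: 10·log₁₀(10^(93.3/10)+10^(88.4/10)) = 94.518 dB SPL.
Then apply −20·log₁₀(56/3.6) = -23.838 dB → 70.68 dB SPL.

70.68 dB SPL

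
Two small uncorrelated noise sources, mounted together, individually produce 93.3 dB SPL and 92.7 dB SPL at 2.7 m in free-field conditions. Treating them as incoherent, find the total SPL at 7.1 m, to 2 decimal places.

Combined at 2.7 m: 10·log₁₀(10^(93.3/10)+10^(92.7/10)) = 96.021 dB SPL.
Then apply −20·log₁₀(7.1/2.7) = -8.398 dB → 87.62 dB SPL.

87.62 dB SPL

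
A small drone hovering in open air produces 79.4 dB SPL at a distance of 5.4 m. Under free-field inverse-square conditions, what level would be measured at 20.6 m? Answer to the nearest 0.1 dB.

67.8 dB SPL

For a point source in a free field, ΔL = −20·log₁₀(d₂/d₁).
ΔL = −20·log₁₀(20.6/5.4) = -11.63 dB, so L₂ = 79.4 + (-11.63) = 67.8 dB SPL.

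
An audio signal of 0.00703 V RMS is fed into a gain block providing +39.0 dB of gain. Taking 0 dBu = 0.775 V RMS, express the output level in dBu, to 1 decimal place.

-1.8 dBu

Input level: 20·log₁₀(0.00703/0.775) = -40.85 dBu.
Output: -40.85 + 39.0 = -1.8 dBu.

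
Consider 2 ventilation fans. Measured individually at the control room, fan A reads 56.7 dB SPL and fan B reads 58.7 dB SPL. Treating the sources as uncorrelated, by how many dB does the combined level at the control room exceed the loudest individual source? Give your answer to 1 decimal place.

Incoherent sources sum as intensities:
L_total = 10·log₁₀(10^(56.7/10) + 10^(58.7/10)) = 60.82 dB SPL.
Excess over the loudest (58.7 dB): 60.82 − 58.7 = 2.1 dB.

2.1 dB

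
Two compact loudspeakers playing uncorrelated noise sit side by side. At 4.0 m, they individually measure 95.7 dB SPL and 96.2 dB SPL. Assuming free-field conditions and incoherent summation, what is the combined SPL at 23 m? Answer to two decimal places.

Combined at 4.0 m: 10·log₁₀(10^(95.7/10)+10^(96.2/10)) = 98.967 dB SPL.
Then apply −20·log₁₀(23/4.0) = -15.193 dB → 83.77 dB SPL.

83.77 dB SPL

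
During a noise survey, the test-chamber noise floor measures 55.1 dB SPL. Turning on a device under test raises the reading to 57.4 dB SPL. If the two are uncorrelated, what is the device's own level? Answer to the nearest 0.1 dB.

53.5 dB SPL

Subtract intensities: L_src = 10·log₁₀(10^(L_total/10) − 10^(L_bg/10)).
L_src = 10·log₁₀(10^(57.4/10) − 10^(55.1/10)) = 10·log₁₀(225900) = 53.5 dB SPL.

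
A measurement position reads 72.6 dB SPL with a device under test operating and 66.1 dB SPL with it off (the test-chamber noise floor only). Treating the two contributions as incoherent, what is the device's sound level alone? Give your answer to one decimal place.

Remove the background by subtracting linear intensities:
L_src = 10·log₁₀(10^(72.6/10) − 10^(66.1/10)) = 10·log₁₀(14120000) = 71.5 dB SPL.

71.5 dB SPL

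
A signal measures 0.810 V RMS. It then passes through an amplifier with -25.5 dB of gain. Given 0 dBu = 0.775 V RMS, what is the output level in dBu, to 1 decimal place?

Input level: 20·log₁₀(0.810/0.775) = 0.38 dBu.
Output: 0.38 − 25.5 = -25.1 dBu.

-25.1 dBu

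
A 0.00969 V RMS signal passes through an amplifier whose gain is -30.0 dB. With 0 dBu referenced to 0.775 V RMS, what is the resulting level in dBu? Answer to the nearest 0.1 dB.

Input level: 20·log₁₀(0.00969/0.775) = -38.06 dBu.
Output: -38.06 − 30.0 = -68.1 dBu.

-68.1 dBu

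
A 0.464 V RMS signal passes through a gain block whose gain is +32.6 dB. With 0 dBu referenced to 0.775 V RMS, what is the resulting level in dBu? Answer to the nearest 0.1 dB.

Input level: 20·log₁₀(0.464/0.775) = -4.46 dBu.
Output: -4.46 + 32.6 = +28.1 dBu.

+28.1 dBu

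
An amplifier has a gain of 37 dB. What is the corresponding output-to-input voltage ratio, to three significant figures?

Voltage ratio = 10^(dB/20).
10^(37/20) = 10^(1.850) = 70.8.

70.8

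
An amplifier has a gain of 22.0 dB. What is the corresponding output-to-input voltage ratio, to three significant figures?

Voltage ratio = 10^(dB/20).
10^(22.0/20) = 10^(1.100) = 12.6.

12.6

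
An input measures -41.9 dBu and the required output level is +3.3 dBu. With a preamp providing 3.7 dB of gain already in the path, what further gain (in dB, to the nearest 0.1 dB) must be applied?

The required make-up gain is the shortfall in the dB sum.
G = +3.3 − (-41.9) − 3.7 = 41.5 dB.

41.5 dB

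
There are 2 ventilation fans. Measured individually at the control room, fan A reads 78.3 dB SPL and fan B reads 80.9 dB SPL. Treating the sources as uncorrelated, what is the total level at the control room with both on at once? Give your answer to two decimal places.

Add the sources as powers (linear), then convert back to dB:
L_total = 10·log₁₀(10^(78.3/10) + 10^(80.9/10)) = 10·log₁₀(190600000) = 82.80 dB SPL.

82.80 dB SPL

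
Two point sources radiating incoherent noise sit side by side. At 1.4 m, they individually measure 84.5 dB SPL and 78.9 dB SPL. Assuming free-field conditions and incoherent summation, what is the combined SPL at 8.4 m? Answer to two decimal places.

Combined at 1.4 m: 10·log₁₀(10^(84.5/10)+10^(78.9/10)) = 85.557 dB SPL.
Then apply −20·log₁₀(8.4/1.4) = -15.563 dB → 69.99 dB SPL.

69.99 dB SPL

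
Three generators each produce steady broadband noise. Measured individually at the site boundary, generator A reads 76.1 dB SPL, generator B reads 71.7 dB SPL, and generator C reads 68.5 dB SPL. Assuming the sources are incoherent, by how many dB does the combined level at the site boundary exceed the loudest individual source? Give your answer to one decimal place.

1.9 dB

Uncorrelated sources add in intensity (power), not in dB.
L_total = 10·log₁₀(10^(76.1/10) + 10^(71.7/10) + 10^(68.5/10)) = 77.97 dB SPL.
Excess over the loudest (76.1 dB): 77.97 − 76.1 = 1.9 dB.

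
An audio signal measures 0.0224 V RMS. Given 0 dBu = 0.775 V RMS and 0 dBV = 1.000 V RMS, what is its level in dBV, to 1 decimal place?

dBV = 20·log₁₀(V / 1.000 V).
20·log₁₀(0.0224/1.000) = -33.0 dBV.

-33.0 dBV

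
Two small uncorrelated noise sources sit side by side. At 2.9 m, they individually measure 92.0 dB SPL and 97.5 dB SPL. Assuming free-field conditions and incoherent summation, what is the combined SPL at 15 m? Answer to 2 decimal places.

Combined at 2.9 m: 10·log₁₀(10^(92.0/10)+10^(97.5/10)) = 98.578 dB SPL.
Then apply −20·log₁₀(15/2.9) = -14.274 dB → 84.30 dB SPL.

84.30 dB SPL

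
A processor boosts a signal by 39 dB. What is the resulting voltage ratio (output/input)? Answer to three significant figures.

89.1

Voltage ratio = 10^(dB/20).
10^(39/20) = 10^(1.950) = 89.1.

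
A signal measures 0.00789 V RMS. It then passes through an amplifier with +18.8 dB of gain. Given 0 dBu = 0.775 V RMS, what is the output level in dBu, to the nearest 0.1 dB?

-21.0 dBu

Input level: 20·log₁₀(0.00789/0.775) = -39.84 dBu.
Output: -39.84 + 18.8 = -21.0 dBu.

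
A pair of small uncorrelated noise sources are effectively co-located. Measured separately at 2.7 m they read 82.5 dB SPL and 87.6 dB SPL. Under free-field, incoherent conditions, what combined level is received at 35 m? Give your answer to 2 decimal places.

Combined at 2.7 m: 10·log₁₀(10^(82.5/10)+10^(87.6/10)) = 88.769 dB SPL.
Then apply −20·log₁₀(35/2.7) = -22.254 dB → 66.52 dB SPL.

66.52 dB SPL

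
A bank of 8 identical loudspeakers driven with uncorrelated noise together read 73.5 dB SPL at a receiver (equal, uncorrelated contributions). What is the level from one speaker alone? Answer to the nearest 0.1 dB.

8 equal incoherent sources add 10·log₁₀(8) = 9.03 dB over one source.
L_one = 73.5 − 9.03 = 64.5 dB SPL.

64.5 dB SPL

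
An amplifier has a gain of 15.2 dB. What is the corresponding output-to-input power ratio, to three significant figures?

33.1

Power ratio = 10^(dB/10).
10^(15.2/10) = 10^(1.520) = 33.1.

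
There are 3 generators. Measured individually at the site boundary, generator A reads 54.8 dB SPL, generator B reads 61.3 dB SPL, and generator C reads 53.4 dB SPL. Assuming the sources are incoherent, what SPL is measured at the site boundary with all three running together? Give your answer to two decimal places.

Incoherent sources sum as intensities:
L_total = 10·log₁₀(10^(54.8/10) + 10^(61.3/10) + 10^(53.4/10)) = 10·log₁₀(1870000) = 62.72 dB SPL.

62.72 dB SPL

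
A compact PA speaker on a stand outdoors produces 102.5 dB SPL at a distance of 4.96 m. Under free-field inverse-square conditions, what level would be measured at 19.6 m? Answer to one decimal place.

90.6 dB SPL

Free-field point source: level drops by 20·log₁₀ of the distance ratio.
ΔL = −20·log₁₀(19.6/4.96) = -11.94 dB, so L₂ = 102.5 + (-11.94) = 90.6 dB SPL.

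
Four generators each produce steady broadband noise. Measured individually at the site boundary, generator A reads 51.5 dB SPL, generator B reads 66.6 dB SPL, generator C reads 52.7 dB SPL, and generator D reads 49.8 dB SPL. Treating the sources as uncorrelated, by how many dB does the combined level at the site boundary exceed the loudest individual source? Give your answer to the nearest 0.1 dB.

Uncorrelated sources add in intensity (power), not in dB.
L_total = 10·log₁₀(10^(51.5/10) + 10^(66.6/10) + 10^(52.7/10) + 10^(49.8/10)) = 66.98 dB SPL.
Excess over the loudest (66.6 dB): 66.98 − 66.6 = 0.4 dB.

0.4 dB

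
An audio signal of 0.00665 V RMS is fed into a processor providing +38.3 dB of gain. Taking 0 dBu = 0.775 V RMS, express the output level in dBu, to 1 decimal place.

Input level: 20·log₁₀(0.00665/0.775) = -41.33 dBu.
Output: -41.33 + 38.3 = -3.0 dBu.

-3.0 dBu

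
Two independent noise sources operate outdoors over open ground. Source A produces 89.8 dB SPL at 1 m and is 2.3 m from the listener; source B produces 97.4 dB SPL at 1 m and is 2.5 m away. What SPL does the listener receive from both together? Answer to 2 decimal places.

At the listener: L_A = 89.8 − 20·log₁₀(2.3) = 82.565 dB; L_B = 97.4 − 20·log₁₀(2.5) = 89.441 dB.
Combined: 10·log₁₀(10^(82.565/10)+10^(89.441/10)) = 90.25 dB SPL.

90.25 dB SPL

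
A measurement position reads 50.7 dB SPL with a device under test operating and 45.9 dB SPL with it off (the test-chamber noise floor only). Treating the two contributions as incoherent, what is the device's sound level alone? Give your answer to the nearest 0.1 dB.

49.0 dB SPL

Background correction is a power subtraction:
L_src = 10·log₁₀(10^(50.7/10) − 10^(45.9/10)) = 10·log₁₀(78590) = 49.0 dB SPL.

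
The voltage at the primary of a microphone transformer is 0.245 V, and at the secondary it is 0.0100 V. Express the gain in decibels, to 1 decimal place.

-27.8 dB

Voltage ratio → dB uses the 20·log₁₀ form:
20·log₁₀(0.0100/0.245) = 20·log₁₀(0.04082) = -27.8 dB.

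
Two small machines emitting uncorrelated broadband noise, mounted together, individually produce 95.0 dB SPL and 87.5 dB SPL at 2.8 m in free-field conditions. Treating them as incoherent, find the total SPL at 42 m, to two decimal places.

72.19 dB SPL

Combined at 2.8 m: 10·log₁₀(10^(95.0/10)+10^(87.5/10)) = 95.711 dB SPL.
Then apply −20·log₁₀(42/2.8) = -23.522 dB → 72.19 dB SPL.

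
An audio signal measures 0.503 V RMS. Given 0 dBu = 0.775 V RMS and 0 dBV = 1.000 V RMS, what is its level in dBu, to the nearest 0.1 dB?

dBu = 20·log₁₀(V / 0.775 V).
20·log₁₀(0.503/0.775) = -3.8 dBu.

-3.8 dBu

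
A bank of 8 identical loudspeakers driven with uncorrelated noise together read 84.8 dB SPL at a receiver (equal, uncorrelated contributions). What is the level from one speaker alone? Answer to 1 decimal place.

8 equal incoherent sources add 10·log₁₀(8) = 9.03 dB over one source.
L_one = 84.8 − 9.03 = 75.8 dB SPL.

75.8 dB SPL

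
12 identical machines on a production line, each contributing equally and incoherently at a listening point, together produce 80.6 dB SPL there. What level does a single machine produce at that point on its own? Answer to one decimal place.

12 equal incoherent sources add 10·log₁₀(12) = 10.79 dB over one source.
L_one = 80.6 − 10.79 = 69.8 dB SPL.

69.8 dB SPL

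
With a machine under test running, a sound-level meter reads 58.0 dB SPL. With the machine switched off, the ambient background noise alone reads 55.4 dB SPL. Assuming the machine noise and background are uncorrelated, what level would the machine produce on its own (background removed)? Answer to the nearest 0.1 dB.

Subtract intensities: L_src = 10·log₁₀(10^(L_total/10) − 10^(L_bg/10)).
L_src = 10·log₁₀(10^(58.0/10) − 10^(55.4/10)) = 10·log₁₀(284200) = 54.5 dB SPL.

54.5 dB SPL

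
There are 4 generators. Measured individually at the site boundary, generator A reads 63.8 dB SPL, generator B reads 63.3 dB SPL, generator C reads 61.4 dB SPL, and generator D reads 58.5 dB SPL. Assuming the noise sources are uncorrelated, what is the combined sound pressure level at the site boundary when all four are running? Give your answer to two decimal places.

Add the sources as powers (linear), then convert back to dB:
L_total = 10·log₁₀(10^(63.8/10) + 10^(63.3/10) + 10^(61.4/10) + 10^(58.5/10)) = 10·log₁₀(6625000) = 68.21 dB SPL.

68.21 dB SPL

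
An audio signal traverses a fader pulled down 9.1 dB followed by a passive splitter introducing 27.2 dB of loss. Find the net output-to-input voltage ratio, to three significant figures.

0.0153

Net gain = (−9.1) + (−27.2) = -36.3 dB.
Voltage ratio = 10^(-36.3/20) = 0.0153.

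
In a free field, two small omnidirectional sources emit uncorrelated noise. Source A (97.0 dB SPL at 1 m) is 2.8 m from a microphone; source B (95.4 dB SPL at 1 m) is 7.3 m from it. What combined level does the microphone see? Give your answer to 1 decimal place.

88.5 dB SPL

At the listener: L_A = 97.0 − 20·log₁₀(2.8) = 88.06 dB; L_B = 95.4 − 20·log₁₀(7.3) = 78.13 dB.
Combined: 10·log₁₀(10^(88.06/10)+10^(78.13/10)) = 88.5 dB SPL.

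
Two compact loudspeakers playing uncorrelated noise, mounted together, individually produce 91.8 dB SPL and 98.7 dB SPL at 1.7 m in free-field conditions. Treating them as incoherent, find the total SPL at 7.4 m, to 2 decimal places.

Combined at 1.7 m: 10·log₁₀(10^(91.8/10)+10^(98.7/10)) = 99.507 dB SPL.
Then apply −20·log₁₀(7.4/1.7) = -12.776 dB → 86.73 dB SPL.

86.73 dB SPL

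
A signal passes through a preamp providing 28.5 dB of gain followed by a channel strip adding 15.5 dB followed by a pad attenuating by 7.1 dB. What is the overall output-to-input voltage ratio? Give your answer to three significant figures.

70.0

Net gain = 28.5 + 15.5 + (−7.1) = 36.9 dB.
Voltage ratio = 10^(36.9/20) = 70.0.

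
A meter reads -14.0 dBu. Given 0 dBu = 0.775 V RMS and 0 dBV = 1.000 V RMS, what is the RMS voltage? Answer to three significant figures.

0.155 V

V = 0.775 V × 10^(-14.0/20).
= 0.775 × 0.1995 = 0.155 V.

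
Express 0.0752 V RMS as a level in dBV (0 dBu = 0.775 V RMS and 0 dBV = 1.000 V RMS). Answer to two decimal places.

dBV = 20·log₁₀(V / 1.000 V).
20·log₁₀(0.0752/1.000) = -22.48 dBV.

-22.48 dBV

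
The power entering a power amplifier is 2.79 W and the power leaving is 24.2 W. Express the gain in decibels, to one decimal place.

9.4 dB

Power is a power quantity, so gain = 10·log₁₀(P_out/P_in).
10·log₁₀(24.2/2.79) = 10·log₁₀(8.674) = 9.4 dB.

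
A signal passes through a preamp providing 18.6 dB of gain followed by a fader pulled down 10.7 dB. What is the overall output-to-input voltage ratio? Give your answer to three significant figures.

Net gain = 18.6 + (−10.7) = 7.9 dB.
Voltage ratio = 10^(7.9/20) = 2.48.

2.48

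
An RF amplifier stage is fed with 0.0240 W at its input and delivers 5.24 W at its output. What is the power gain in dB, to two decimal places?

23.39 dB

Power is a power quantity, so gain = 10·log₁₀(P_out/P_in).
10·log₁₀(5.24/0.0240) = 10·log₁₀(218.3) = 23.39 dB.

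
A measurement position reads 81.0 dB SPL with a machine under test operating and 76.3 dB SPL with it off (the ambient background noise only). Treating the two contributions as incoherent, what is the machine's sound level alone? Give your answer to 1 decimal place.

79.2 dB SPL

Background correction is a power subtraction:
L_src = 10·log₁₀(10^(81.0/10) − 10^(76.3/10)) = 10·log₁₀(83230000) = 79.2 dB SPL.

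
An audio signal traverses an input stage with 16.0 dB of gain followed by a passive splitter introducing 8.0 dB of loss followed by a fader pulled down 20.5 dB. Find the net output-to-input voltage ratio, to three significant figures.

0.237

Net gain = 16.0 + (−8.0) + (−20.5) = -12.5 dB.
Voltage ratio = 10^(-12.5/20) = 0.237.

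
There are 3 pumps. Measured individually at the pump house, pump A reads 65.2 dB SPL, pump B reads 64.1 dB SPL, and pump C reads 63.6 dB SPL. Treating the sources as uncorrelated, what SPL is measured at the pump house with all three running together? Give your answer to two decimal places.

Add the sources as powers (linear), then convert back to dB:
L_total = 10·log₁₀(10^(65.2/10) + 10^(64.1/10) + 10^(63.6/10)) = 10·log₁₀(8173000) = 69.12 dB SPL.

69.12 dB SPL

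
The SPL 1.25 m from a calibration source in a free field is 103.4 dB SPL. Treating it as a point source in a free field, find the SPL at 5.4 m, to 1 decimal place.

90.7 dB SPL

Free-field point source: level drops by 20·log₁₀ of the distance ratio.
ΔL = −20·log₁₀(5.4/1.25) = -12.71 dB, so L₂ = 103.4 + (-12.71) = 90.7 dB SPL.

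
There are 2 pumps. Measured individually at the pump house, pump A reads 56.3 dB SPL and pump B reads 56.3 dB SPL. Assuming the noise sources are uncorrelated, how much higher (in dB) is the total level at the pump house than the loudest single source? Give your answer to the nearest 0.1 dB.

Incoherent sources sum as intensities:
L_total = 10·log₁₀(10^(56.3/10) + 10^(56.3/10)) = 59.31 dB SPL.
Excess over the loudest (56.3 dB): 59.31 − 56.3 = 3.0 dB.

3.0 dB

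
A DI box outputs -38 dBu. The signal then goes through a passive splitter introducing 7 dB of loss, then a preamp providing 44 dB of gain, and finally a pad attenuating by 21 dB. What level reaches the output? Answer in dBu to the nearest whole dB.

Gain stages sum in dB:
-38 − 7 + 44 − 21 = -22 dBu.

-22 dBu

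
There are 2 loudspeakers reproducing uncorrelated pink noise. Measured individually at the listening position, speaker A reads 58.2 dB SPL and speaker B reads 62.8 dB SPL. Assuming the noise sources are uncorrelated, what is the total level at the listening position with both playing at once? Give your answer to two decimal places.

Uncorrelated sources add in intensity (power), not in dB.
L_total = 10·log₁₀(10^(58.2/10) + 10^(62.8/10)) = 10·log₁₀(2566000) = 64.09 dB SPL.

64.09 dB SPL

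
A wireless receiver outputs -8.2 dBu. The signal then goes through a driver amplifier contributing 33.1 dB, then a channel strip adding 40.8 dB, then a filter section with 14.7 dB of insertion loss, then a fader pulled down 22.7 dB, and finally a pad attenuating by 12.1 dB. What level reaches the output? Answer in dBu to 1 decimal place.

+16.2 dBu

Gain stages sum in dB:
-8.2 + 33.1 + 40.8 − 14.7 − 22.7 − 12.1 = +16.2 dBu.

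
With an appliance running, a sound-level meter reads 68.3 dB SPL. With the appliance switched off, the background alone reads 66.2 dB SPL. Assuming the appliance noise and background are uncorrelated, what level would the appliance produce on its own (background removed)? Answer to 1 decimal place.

64.1 dB SPL

Subtract intensities: L_src = 10·log₁₀(10^(L_total/10) − 10^(L_bg/10)).
L_src = 10·log₁₀(10^(68.3/10) − 10^(66.2/10)) = 10·log₁₀(2592000) = 64.1 dB SPL.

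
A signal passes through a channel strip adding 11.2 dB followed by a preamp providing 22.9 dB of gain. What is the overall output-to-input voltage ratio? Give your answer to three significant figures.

Net gain = 11.2 + 22.9 = 34.1 dB.
Voltage ratio = 10^(34.1/20) = 50.7.

50.7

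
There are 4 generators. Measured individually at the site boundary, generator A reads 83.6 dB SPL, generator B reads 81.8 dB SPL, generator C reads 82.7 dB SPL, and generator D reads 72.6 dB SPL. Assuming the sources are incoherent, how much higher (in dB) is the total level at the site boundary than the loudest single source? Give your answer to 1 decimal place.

Add the sources as powers (linear), then convert back to dB:
L_total = 10·log₁₀(10^(83.6/10) + 10^(81.8/10) + 10^(82.7/10) + 10^(72.6/10)) = 87.67 dB SPL.
Excess over the loudest (83.6 dB): 87.67 − 83.6 = 4.1 dB.

4.1 dB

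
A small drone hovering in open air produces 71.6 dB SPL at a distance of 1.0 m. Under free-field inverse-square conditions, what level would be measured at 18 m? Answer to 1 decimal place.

46.5 dB SPL

Free-field point source: level drops by 20·log₁₀ of the distance ratio.
ΔL = −20·log₁₀(18/1.0) = -25.11 dB, so L₂ = 71.6 + (-25.11) = 46.5 dB SPL.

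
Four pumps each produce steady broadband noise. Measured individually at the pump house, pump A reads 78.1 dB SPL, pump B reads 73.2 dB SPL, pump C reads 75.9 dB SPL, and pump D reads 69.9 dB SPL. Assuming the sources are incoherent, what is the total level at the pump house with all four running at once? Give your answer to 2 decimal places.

Incoherent sources sum as intensities:
L_total = 10·log₁₀(10^(78.1/10) + 10^(73.2/10) + 10^(75.9/10) + 10^(69.9/10)) = 10·log₁₀(134100000) = 81.28 dB SPL.

81.28 dB SPL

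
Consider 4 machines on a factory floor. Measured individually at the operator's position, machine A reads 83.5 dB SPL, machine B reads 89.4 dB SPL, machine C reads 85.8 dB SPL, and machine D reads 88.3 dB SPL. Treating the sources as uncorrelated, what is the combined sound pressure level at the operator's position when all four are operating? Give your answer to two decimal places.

Incoherent sources sum as intensities:
L_total = 10·log₁₀(10^(83.5/10) + 10^(89.4/10) + 10^(85.8/10) + 10^(88.3/10)) = 10·log₁₀(2151000000) = 93.33 dB SPL.

93.33 dB SPL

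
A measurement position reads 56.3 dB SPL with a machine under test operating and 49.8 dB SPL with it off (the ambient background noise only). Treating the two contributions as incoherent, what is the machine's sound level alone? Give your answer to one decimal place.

Subtract intensities: L_src = 10·log₁₀(10^(L_total/10) − 10^(L_bg/10)).
L_src = 10·log₁₀(10^(56.3/10) − 10^(49.8/10)) = 10·log₁₀(331100) = 55.2 dB SPL.

55.2 dB SPL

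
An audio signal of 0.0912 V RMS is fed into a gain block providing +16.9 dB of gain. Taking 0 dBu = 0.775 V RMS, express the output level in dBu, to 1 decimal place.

Input level: 20·log₁₀(0.0912/0.775) = -18.59 dBu.
Output: -18.59 + 16.9 = -1.7 dBu.

-1.7 dBu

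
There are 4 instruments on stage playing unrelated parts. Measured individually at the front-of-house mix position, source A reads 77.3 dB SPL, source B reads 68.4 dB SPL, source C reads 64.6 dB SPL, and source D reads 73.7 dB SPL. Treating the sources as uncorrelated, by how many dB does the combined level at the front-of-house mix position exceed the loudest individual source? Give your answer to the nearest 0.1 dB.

2.1 dB

Uncorrelated sources add in intensity (power), not in dB.
L_total = 10·log₁₀(10^(77.3/10) + 10^(68.4/10) + 10^(64.6/10) + 10^(73.7/10)) = 79.39 dB SPL.
Excess over the loudest (77.3 dB): 79.39 − 77.3 = 2.1 dB.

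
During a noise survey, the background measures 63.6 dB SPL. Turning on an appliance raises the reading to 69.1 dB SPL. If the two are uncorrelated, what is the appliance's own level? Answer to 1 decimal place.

Subtract intensities: L_src = 10·log₁₀(10^(L_total/10) − 10^(L_bg/10)).
L_src = 10·log₁₀(10^(69.1/10) − 10^(63.6/10)) = 10·log₁₀(5837000) = 67.7 dB SPL.

67.7 dB SPL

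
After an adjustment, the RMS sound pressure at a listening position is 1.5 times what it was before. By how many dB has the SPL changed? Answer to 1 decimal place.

3.5 dB

SPL change from a pressure ratio uses the 20·log₁₀ form:
20·log₁₀(1.5) = 3.5 dB.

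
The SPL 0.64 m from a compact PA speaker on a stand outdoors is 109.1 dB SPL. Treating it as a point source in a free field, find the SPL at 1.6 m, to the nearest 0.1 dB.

101.1 dB SPL

Inverse-square spreading gives ΔL = −20·log₁₀(d₂/d₁).
ΔL = −20·log₁₀(1.6/0.64) = -7.96 dB, so L₂ = 109.1 + (-7.96) = 101.1 dB SPL.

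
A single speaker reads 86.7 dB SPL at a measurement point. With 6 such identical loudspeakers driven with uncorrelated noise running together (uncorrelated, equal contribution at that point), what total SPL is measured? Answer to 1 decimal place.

6 equal incoherent sources raise the level by 10·log₁₀(6) = 7.78 dB.
L_total = 86.7 + 7.78 = 94.5 dB SPL.

94.5 dB SPL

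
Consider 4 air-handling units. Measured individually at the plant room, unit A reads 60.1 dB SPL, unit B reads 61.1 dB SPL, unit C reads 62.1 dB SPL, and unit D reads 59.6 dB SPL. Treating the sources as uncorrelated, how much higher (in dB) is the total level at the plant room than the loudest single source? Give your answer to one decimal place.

Add the sources as powers (linear), then convert back to dB:
L_total = 10·log₁₀(10^(60.1/10) + 10^(61.1/10) + 10^(62.1/10) + 10^(59.6/10)) = 66.85 dB SPL.
Excess over the loudest (62.1 dB): 66.85 − 62.1 = 4.8 dB.

4.8 dB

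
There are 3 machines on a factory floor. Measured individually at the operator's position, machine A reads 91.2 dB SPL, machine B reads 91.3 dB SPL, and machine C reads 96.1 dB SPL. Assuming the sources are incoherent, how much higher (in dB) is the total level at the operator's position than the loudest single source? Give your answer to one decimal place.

2.2 dB

Add the sources as powers (linear), then convert back to dB:
L_total = 10·log₁₀(10^(91.2/10) + 10^(91.3/10) + 10^(96.1/10)) = 98.29 dB SPL.
Excess over the loudest (96.1 dB): 98.29 − 96.1 = 2.2 dB.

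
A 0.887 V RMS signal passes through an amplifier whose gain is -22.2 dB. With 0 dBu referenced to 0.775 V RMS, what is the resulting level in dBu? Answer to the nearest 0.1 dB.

-21.0 dBu

Input level: 20·log₁₀(0.887/0.775) = 1.17 dBu.
Output: 1.17 − 22.2 = -21.0 dBu.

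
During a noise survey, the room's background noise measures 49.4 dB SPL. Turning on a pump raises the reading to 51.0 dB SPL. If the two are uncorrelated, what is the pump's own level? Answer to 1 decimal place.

Subtract intensities: L_src = 10·log₁₀(10^(L_total/10) − 10^(L_bg/10)).
L_src = 10·log₁₀(10^(51.0/10) − 10^(49.4/10)) = 10·log₁₀(38800) = 45.9 dB SPL.

45.9 dB SPL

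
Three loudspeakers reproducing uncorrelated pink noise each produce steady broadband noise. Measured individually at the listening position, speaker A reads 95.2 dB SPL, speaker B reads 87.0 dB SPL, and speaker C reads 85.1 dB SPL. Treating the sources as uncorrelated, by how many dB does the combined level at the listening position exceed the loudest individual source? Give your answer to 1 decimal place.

Add the sources as powers (linear), then convert back to dB:
L_total = 10·log₁₀(10^(95.2/10) + 10^(87.0/10) + 10^(85.1/10)) = 96.17 dB SPL.
Excess over the loudest (95.2 dB): 96.17 − 95.2 = 1.0 dB.

1.0 dB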